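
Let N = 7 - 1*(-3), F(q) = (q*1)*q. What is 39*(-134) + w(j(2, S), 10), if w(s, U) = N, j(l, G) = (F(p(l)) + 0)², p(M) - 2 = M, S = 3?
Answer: -5216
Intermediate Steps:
p(M) = 2 + M
F(q) = q² (F(q) = q*q = q²)
j(l, G) = (2 + l)⁴ (j(l, G) = ((2 + l)² + 0)² = ((2 + l)²)² = (2 + l)⁴)
N = 10 (N = 7 + 3 = 10)
w(s, U) = 10
39*(-134) + w(j(2, S), 10) = 39*(-134) + 10 = -5226 + 10 = -5216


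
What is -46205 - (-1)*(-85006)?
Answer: -131211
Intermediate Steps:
-46205 - (-1)*(-85006) = -46205 - 1*85006 = -46205 - 85006 = -131211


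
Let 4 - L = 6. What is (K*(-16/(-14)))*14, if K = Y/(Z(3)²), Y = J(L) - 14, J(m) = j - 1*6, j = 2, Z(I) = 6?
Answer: -8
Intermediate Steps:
L = -2 (L = 4 - 1*6 = 4 - 6 = -2)
J(m) = -4 (J(m) = 2 - 1*6 = 2 - 6 = -4)
Y = -18 (Y = -4 - 14 = -18)
K = -½ (K = -18/(6²) = -18/36 = -18*1/36 = -½ ≈ -0.50000)
(K*(-16/(-14)))*14 = -(-8)/(-14)*14 = -(-8)*(-1)/14*14 = -½*8/7*14 = -4/7*14 = -8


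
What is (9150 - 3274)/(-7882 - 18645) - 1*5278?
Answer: -140015382/26527 ≈ -5278.2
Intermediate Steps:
(9150 - 3274)/(-7882 - 18645) - 1*5278 = 5876/(-26527) - 5278 = 5876*(-1/26527) - 5278 = -5876/26527 - 5278 = -140015382/26527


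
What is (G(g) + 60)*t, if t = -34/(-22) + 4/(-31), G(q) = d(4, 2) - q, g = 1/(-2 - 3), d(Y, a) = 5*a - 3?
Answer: 162288/1705 ≈ 95.184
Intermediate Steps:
d(Y, a) = -3 + 5*a
g = -1/5 (g = 1/(-5) = -1/5 ≈ -0.20000)
G(q) = 7 - q (G(q) = (-3 + 5*2) - q = (-3 + 10) - q = 7 - q)
t = 483/341 (t = -34*(-1/22) + 4*(-1/31) = 17/11 - 4/31 = 483/341 ≈ 1.4164)
(G(g) + 60)*t = ((7 - 1*(-1/5)) + 60)*(483/341) = ((7 + 1/5) + 60)*(483/341) = (36/5 + 60)*(483/341) = (336/5)*(483/341) = 162288/1705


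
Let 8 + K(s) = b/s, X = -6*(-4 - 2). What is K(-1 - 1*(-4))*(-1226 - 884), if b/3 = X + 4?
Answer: -67520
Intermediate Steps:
X = 36 (X = -6*(-6) = 36)
b = 120 (b = 3*(36 + 4) = 3*40 = 120)
K(s) = -8 + 120/s
K(-1 - 1*(-4))*(-1226 - 884) = (-8 + 120/(-1 - 1*(-4)))*(-1226 - 884) = (-8 + 120/(-1 + 4))*(-2110) = (-8 + 120/3)*(-2110) = (-8 + 120*(⅓))*(-2110) = (-8 + 40)*(-2110) = 32*(-2110) = -67520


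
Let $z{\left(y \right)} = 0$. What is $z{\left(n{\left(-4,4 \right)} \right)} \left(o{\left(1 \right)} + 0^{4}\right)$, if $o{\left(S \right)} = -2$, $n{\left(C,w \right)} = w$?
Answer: $0$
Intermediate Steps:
$z{\left(n{\left(-4,4 \right)} \right)} \left(o{\left(1 \right)} + 0^{4}\right) = 0 \left(-2 + 0^{4}\right) = 0 \left(-2 + 0\right) = 0 \left(-2\right) = 0$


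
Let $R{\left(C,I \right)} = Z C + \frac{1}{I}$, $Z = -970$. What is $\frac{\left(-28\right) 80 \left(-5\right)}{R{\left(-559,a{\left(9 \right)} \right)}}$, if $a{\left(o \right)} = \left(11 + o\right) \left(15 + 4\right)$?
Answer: $\frac{608000}{29435343} \approx 0.020655$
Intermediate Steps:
$a{\left(o \right)} = 209 + 19 o$ ($a{\left(o \right)} = \left(11 + o\right) 19 = 209 + 19 o$)
$R{\left(C,I \right)} = \frac{1}{I} - 970 C$ ($R{\left(C,I \right)} = - 970 C + \frac{1}{I} = \frac{1}{I} - 970 C$)
$\frac{\left(-28\right) 80 \left(-5\right)}{R{\left(-559,a{\left(9 \right)} \right)}} = \frac{\left(-28\right) 80 \left(-5\right)}{\frac{1}{209 + 19 \cdot 9} - -542230} = \frac{\left(-2240\right) \left(-5\right)}{\frac{1}{209 + 171} + 542230} = \frac{11200}{\frac{1}{380} + 542230} = \frac{11200}{\frac{206047401}{380}} = 11200 \cdot \frac{380}{206047401} = \frac{608000}{29435343}$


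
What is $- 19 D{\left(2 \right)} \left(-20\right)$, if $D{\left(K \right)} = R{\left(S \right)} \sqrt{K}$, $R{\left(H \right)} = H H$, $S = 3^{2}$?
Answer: $30780 \sqrt{2} \approx 43530.0$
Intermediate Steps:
$S = 9$
$R{\left(H \right)} = H^{2}$
$D{\left(K \right)} = 81 \sqrt{K}$ ($D{\left(K \right)} = 9^{2} \sqrt{K} = 81 \sqrt{K}$)
$- 19 D{\left(2 \right)} \left(-20\right) = - 19 \cdot 81 \sqrt{2} \left(-20\right) = - 1539 \sqrt{2} \left(-20\right) = 30780 \sqrt{2}$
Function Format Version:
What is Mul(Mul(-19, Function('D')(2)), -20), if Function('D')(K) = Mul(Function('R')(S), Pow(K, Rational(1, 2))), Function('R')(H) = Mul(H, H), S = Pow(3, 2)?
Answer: Mul(30780, Pow(2, Rational(1, 2))) ≈ 43530.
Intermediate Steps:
S = 9
Function('R')(H) = Pow(H, 2)
Function('D')(K) = Mul(81, Pow(K, Rational(1, 2))) (Function('D')(K) = Mul(Pow(9, 2), Pow(K, Rational(1, 2))) = Mul(81, Pow(K, Rational(1, 2))))
Mul(Mul(-19, Function('D')(2)), -20) = Mul(Mul(-19, Mul(81, Pow(2, Rational(1, 2)))), -20) = Mul(Mul(-1539, Pow(2, Rational(1, 2))), -20) = Mul(30780, Pow(2, Rational(1, 2)))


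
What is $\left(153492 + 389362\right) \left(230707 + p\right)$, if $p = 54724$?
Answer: $154947360074$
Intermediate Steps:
$\left(153492 + 389362\right) \left(230707 + p\right) = \left(153492 + 389362\right) \left(230707 + 54724\right) = 542854 \cdot 285431 = 154947360074$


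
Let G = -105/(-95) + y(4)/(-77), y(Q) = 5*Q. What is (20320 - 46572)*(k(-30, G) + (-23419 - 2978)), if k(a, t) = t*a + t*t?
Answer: 1484605263332008/2140369 ≈ 6.9362e+8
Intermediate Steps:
G = 1237/1463 (G = -105/(-95) + (5*4)/(-77) = -105*(-1/95) + 20*(-1/77) = 21/19 - 20/77 = 1237/1463 ≈ 0.84552)
k(a, t) = t² + a*t (k(a, t) = a*t + t² = t² + a*t)
(20320 - 46572)*(k(-30, G) + (-23419 - 2978)) = (20320 - 46572)*(1237*(-30 + 1237/1463)/1463 + (-23419 - 2978)) = -26252*((1237/1463)*(-42653/1463) - 26397) = -26252*(-52761761/2140369 - 26397) = -26252*(-56552082254/2140369) = 1484605263332008/2140369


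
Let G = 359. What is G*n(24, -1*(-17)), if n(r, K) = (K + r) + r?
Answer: 23335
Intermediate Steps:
n(r, K) = K + 2*r
G*n(24, -1*(-17)) = 359*(-1*(-17) + 2*24) = 359*(17 + 48) = 359*65 = 23335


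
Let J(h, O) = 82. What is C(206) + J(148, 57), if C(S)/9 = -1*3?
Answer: 55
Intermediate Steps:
C(S) = -27 (C(S) = 9*(-1*3) = 9*(-3) = -27)
C(206) + J(148, 57) = -27 + 82 = 55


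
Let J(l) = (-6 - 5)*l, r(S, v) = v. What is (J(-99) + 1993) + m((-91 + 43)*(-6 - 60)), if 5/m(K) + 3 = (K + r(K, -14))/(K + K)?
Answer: 24415174/7927 ≈ 3080.0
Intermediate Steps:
J(l) = -11*l
m(K) = 5/(-3 + (-14 + K)/(2*K)) (m(K) = 5/(-3 + (K - 14)/(K + K)) = 5/(-3 + (-14 + K)/((2*K))) = 5/(-3 + (-14 + K)*(1/(2*K))) = 5/(-3 + (-14 + K)/(2*K)))
(J(-99) + 1993) + m((-91 + 43)*(-6 - 60)) = (-11*(-99) + 1993) - 10*(-91 + 43)*(-6 - 60)/(14 + 5*((-91 + 43)*(-6 - 60))) = (1089 + 1993) - 10*(-48*(-66))/(14 + 5*(-48*(-66))) = 3082 - 10*3168/(14 + 5*3168) = 3082 - 10*3168/(14 + 15840) = 3082 - 10*3168/15854 = 3082 - 10*3168*1/15854 = 3082 - 15840/7927 = 24415174/7927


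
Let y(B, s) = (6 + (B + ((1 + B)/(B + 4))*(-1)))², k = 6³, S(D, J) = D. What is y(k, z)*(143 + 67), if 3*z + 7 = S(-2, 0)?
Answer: 49648118709/4840 ≈ 1.0258e+7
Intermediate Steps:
z = -3 (z = -7/3 + (⅓)*(-2) = -7/3 - ⅔ = -3)
k = 216
y(B, s) = (6 + B - (1 + B)/(4 + B))² (y(B, s) = (6 + (B + ((1 + B)/(4 + B))*(-1)))² = (6 + (B - (1 + B)/(4 + B)))² = (6 + B - (1 + B)/(4 + B))²)
y(k, z)*(143 + 67) = ((23 + 216² + 9*216)²/(4 + 216)²)*(143 + 67) = ((23 + 46656 + 1944)²/220²)*210 = ((1/48400)*48623²)*210 = ((1/48400)*2364196129)*210 = (2364196129/48400)*210 = 49648118709/4840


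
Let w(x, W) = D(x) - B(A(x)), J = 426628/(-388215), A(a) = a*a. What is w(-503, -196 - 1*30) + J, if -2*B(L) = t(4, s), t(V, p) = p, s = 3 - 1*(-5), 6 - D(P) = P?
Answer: 198727667/388215 ≈ 511.90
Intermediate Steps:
D(P) = 6 - P
A(a) = a**2
s = 8 (s = 3 + 5 = 8)
J = -426628/388215 (J = 426628*(-1/388215) = -426628/388215 ≈ -1.0989)
B(L) = -4 (B(L) = -1/2*8 = -4)
w(x, W) = 10 - x (w(x, W) = (6 - x) - 1*(-4) = (6 - x) + 4 = 10 - x)
w(-503, -196 - 1*30) + J = (10 - 1*(-503)) - 426628/388215 = (10 + 503) - 426628/388215 = 513 - 426628/388215 = 198727667/388215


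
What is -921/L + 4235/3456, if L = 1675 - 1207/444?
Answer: 1731216511/2566055808 ≈ 0.67466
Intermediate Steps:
L = 742493/444 (L = 1675 - 1207/444 = 742493/444 ≈ 1672.3)
-921/L + 4235/3456 = -921/742493/444 + 4235/3456 = -921*444/742493 + 4235*(1/3456) = -408924/742493 + 4235/3456 = 1731216511/2566055808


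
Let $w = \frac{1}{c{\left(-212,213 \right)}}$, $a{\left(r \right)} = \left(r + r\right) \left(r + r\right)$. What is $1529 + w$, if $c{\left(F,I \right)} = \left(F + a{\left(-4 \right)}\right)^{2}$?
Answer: $\frac{33491217}{21904} \approx 1529.0$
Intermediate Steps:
$a{\left(r \right)} = 4 r^{2}$ ($a{\left(r \right)} = 2 r 2 r = 4 r^{2}$)
$c{\left(F,I \right)} = \left(64 + F\right)^{2}$ ($c{\left(F,I \right)} = \left(F + 4 \left(-4\right)^{2}\right)^{2} = \left(F + 4 \cdot 16\right)^{2} = \left(F + 64\right)^{2} = \left(64 + F\right)^{2}$)
$w = \frac{1}{21904}$ ($w = \frac{1}{\left(64 - 212\right)^{2}} = \frac{1}{\left(-148\right)^{2}} = \frac{1}{21904} \approx 4.5654 \cdot 10^{-5}$)
$1529 + w = 1529 + \frac{1}{21904} = \frac{33491217}{21904}$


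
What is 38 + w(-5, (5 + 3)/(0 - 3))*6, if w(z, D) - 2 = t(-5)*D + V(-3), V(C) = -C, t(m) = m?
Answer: 148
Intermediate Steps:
w(z, D) = 5 - 5*D (w(z, D) = 2 + (-5*D - 1*(-3)) = 2 + (-5*D + 3) = 2 + (3 - 5*D) = 5 - 5*D)
38 + w(-5, (5 + 3)/(0 - 3))*6 = 38 + (5 - 5*(5 + 3)/(0 - 3))*6 = 38 + (5 - 40/(-3))*6 = 38 + (5 - 40*(-1)/3)*6 = 38 + (5 - 5*(-8/3))*6 = 38 + (5 + 40/3)*6 = 38 + (55/3)*6 = 38 + 110 = 148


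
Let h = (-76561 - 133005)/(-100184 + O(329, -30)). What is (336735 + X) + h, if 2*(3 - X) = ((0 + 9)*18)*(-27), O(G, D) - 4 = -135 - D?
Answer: 33989303191/100285 ≈ 3.3893e+5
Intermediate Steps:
O(G, D) = -131 - D (O(G, D) = 4 + (-135 - D) = -131 - D)
X = 2190 (X = 3 - (0 + 9)*18*(-27)/2 = 3 - 9*18*(-27)/2 = 3 - 81*(-27) = 3 - 1/2*(-4374) = 3 + 2187 = 2190)
h = 209566/100285 (h = (-76561 - 133005)/(-100184 + (-131 - 1*(-30))) = -209566/(-100184 + (-131 + 30)) = -209566/(-100184 - 101) = -209566/(-100285) = -209566*(-1/100285) = 209566/100285 ≈ 2.0897)
(336735 + X) + h = (336735 + 2190) + 209566/100285 = 338925 + 209566/100285 = 33989303191/100285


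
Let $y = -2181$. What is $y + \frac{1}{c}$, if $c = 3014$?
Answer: $- \frac{6573533}{3014} \approx -2181.0$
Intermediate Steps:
$y + \frac{1}{c} = -2181 + \frac{1}{3014} = - \frac{6573533}{3014}$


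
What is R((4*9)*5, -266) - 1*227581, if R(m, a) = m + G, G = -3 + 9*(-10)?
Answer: -227494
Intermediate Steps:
G = -93 (G = -3 - 90 = -93)
R(m, a) = -93 + m (R(m, a) = m - 93 = -93 + m)
R((4*9)*5, -266) - 1*227581 = (-93 + (4*9)*5) - 1*227581 = (-93 + 36*5) - 227581 = (-93 + 180) - 227581 = 87 - 227581 = -227494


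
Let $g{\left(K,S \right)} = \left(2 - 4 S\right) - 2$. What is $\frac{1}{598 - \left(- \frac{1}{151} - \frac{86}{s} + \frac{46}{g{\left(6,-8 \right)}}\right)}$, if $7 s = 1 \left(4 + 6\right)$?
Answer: $\frac{12080}{7933771} \approx 0.0015226$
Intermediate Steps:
$s = \frac{10}{7}$ ($s = \frac{1 \left(4 + 6\right)}{7} = \frac{1 \cdot 10}{7} = \frac{1}{7} \cdot 10 = \frac{10}{7} \approx 1.4286$)
$g{\left(K,S \right)} = - 4 S$
$\frac{1}{598 - \left(- \frac{1}{151} - \frac{86}{s} + \frac{46}{g{\left(6,-8 \right)}}\right)} = \frac{1}{598 + \left(\frac{1}{151} + \left(- \frac{46}{\left(-4\right) \left(-8\right)} + \frac{86}{\frac{10}{7}}\right)\right)} = \frac{1}{598 + \left(\frac{1}{151} + \left(- \frac{46}{32} + 86 \cdot \frac{7}{10}\right)\right)} = \frac{1}{598 + \left(\frac{1}{151} + \left(\left(-46\right) \frac{1}{32} + \frac{301}{5}\right)\right)} = \frac{1}{598 + \left(\frac{1}{151} + \left(- \frac{23}{16} + \frac{301}{5}\right)\right)} = \frac{1}{598 + \left(\frac{1}{151} + \frac{4701}{80}\right)} = \frac{1}{598 + \frac{709931}{12080}} = \frac{1}{\frac{7933771}{12080}} = \frac{12080}{7933771}$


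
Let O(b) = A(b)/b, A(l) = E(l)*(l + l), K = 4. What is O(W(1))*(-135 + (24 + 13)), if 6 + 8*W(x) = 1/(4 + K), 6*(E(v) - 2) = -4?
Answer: -784/3 ≈ -261.33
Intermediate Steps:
E(v) = 4/3 (E(v) = 2 + (⅙)*(-4) = 2 - ⅔ = 4/3)
W(x) = -47/64 (W(x) = -¾ + 1/(8*(4 + 4)) = -¾ + (⅛)/8 = -¾ + (⅛)*(⅛) = -¾ + 1/64 = -47/64)
A(l) = 8*l/3 (A(l) = 4*(l + l)/3 = 4*(2*l)/3 = 8*l/3)
O(b) = 8/3 (O(b) = (8*b/3)/b = 8/3)
O(W(1))*(-135 + (24 + 13)) = 8*(-135 + (24 + 13))/3 = 8*(-135 + 37)/3 = (8/3)*(-98) = -784/3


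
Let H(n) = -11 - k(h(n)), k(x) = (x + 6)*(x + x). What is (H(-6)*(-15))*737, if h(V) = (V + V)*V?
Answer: 124291365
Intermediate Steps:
h(V) = 2*V² (h(V) = (2*V)*V = 2*V²)
k(x) = 2*x*(6 + x) (k(x) = (6 + x)*(2*x) = 2*x*(6 + x))
H(n) = -11 - 4*n²*(6 + 2*n²) (H(n) = -11 - 2*2*n²*(6 + 2*n²) = -11 - 4*n²*(6 + 2*n²))
(H(-6)*(-15))*737 = ((-11 - 8*(-6)²*(3 + (-6)²))*(-15))*737 = ((-11 - 8*36*(3 + 36))*(-15))*737 = ((-11 - 8*36*39)*(-15))*737 = ((-11 - 11232)*(-15))*737 = -11243*(-15)*737 = 168645*737 = 124291365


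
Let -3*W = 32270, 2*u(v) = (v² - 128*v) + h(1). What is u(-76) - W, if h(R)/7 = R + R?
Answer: 55547/3 ≈ 18516.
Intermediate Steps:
h(R) = 14*R (h(R) = 7*(R + R) = 7*(2*R) = 14*R)
u(v) = 7 + v²/2 - 64*v (u(v) = ((v² - 128*v) + 14*1)/2 = ((v² - 128*v) + 14)/2 = (14 + v² - 128*v)/2 = 7 + v²/2 - 64*v)
W = -32270/3 (W = -⅓*32270 = -32270/3 ≈ -10757.)
u(-76) - W = (7 + (½)*(-76)² - 64*(-76)) - 1*(-32270/3) = (7 + (½)*5776 + 4864) + 32270/3 = (7 + 2888 + 4864) + 32270/3 = 7759 + 32270/3 = 55547/3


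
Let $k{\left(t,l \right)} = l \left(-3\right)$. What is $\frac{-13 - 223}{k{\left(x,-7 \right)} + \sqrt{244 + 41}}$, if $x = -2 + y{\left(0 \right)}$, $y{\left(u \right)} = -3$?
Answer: $- \frac{413}{13} + \frac{59 \sqrt{285}}{39} \approx -6.2299$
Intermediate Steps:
$x = -5$ ($x = -2 - 3 = -5$)
$k{\left(t,l \right)} = - 3 l$
$\frac{-13 - 223}{k{\left(x,-7 \right)} + \sqrt{244 + 41}} = \frac{-13 - 223}{\left(-3\right) \left(-7\right) + \sqrt{244 + 41}} = \frac{-13 - 223}{21 + \sqrt{285}} = - \frac{236}{21 + \sqrt{285}}$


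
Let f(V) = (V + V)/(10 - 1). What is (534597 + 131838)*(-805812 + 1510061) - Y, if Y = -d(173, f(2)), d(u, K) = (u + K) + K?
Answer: 4224025642400/9 ≈ 4.6934e+11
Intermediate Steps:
f(V) = 2*V/9 (f(V) = (2*V)/9 = (2*V)*(⅑) = 2*V/9)
d(u, K) = u + 2*K (d(u, K) = (K + u) + K = u + 2*K)
Y = -1565/9 (Y = -(173 + 2*((2/9)*2)) = -(173 + 2*(4/9)) = -(173 + 8/9) = -1*1565/9 = -1565/9 ≈ -173.89)
(534597 + 131838)*(-805812 + 1510061) - Y = (534597 + 131838)*(-805812 + 1510061) - 1*(-1565/9) = 666435*704249 + 1565/9 = 469336182315 + 1565/9 = 4224025642400/9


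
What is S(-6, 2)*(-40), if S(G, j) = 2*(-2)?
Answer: 160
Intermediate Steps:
S(G, j) = -4
S(-6, 2)*(-40) = -4*(-40) = 160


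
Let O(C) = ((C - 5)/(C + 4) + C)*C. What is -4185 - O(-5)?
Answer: -4160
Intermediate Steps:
O(C) = C*(C + (-5 + C)/(4 + C)) (O(C) = ((-5 + C)/(4 + C) + C)*C = (C + (-5 + C)/(4 + C))*C = C*(C + (-5 + C)/(4 + C)))
-4185 - O(-5) = -4185 - (-5)*(-5 + (-5)² + 5*(-5))/(4 - 5) = -4185 - (-5)*(-5 + 25 - 25)/(-1) = -4185 - (-5)*(-1)*(-5) = -4185 - 1*(-25) = -4185 + 25 = -4160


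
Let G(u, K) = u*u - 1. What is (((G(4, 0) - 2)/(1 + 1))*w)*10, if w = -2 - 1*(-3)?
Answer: 65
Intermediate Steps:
G(u, K) = -1 + u**2 (G(u, K) = u**2 - 1 = -1 + u**2)
w = 1 (w = -2 + 3 = 1)
(((G(4, 0) - 2)/(1 + 1))*w)*10 = ((((-1 + 4**2) - 2)/(1 + 1))*1)*10 = ((((-1 + 16) - 2)/2)*1)*10 = (((15 - 2)*(1/2))*1)*10 = ((13*(1/2))*1)*10 = ((13/2)*1)*10 = (13/2)*10 = 65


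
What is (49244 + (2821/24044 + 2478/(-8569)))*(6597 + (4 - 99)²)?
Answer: 79249276661413711/103016518 ≈ 7.6929e+8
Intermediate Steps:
(49244 + (2821/24044 + 2478/(-8569)))*(6597 + (4 - 99)²) = (49244 + (2821*(1/24044) + 2478*(-1/8569)))*(6597 + (-95)²) = (49244 + (2821/24044 - 2478/8569))*(6597 + 9025) = (49244 - 35407883/206033036)*15622 = (10145855416901/206033036)*15622 = 79249276661413711/103016518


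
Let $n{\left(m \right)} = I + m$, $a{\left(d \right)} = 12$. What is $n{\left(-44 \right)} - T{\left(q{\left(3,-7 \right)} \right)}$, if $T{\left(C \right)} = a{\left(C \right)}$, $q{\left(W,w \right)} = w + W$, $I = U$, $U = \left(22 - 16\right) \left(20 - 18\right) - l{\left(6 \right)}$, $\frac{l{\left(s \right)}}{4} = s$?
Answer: $-68$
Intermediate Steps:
$l{\left(s \right)} = 4 s$
$U = -12$ ($U = \left(22 - 16\right) \left(20 - 18\right) - 4 \cdot 6 = 6 \cdot 2 - 24 = 12 - 24 = -12$)
$I = -12$
$q{\left(W,w \right)} = W + w$
$T{\left(C \right)} = 12$
$n{\left(m \right)} = -12 + m$
$n{\left(-44 \right)} - T{\left(q{\left(3,-7 \right)} \right)} = \left(-12 - 44\right) - 12 = -56 - 12 = -68$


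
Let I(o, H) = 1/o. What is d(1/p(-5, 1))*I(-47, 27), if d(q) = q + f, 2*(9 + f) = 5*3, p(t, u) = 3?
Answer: 7/282 ≈ 0.024823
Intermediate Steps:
f = -3/2 (f = -9 + (5*3)/2 = -9 + (½)*15 = -9 + 15/2 = -3/2 ≈ -1.5000)
d(q) = -3/2 + q (d(q) = q - 3/2 = -3/2 + q)
d(1/p(-5, 1))*I(-47, 27) = (-3/2 + 1/3)/(-47) = (-3/2 + ⅓)*(-1/47) = -7/6*(-1/47) = 7/282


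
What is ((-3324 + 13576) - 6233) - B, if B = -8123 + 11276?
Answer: 866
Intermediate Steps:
B = 3153
((-3324 + 13576) - 6233) - B = ((-3324 + 13576) - 6233) - 1*3153 = (10252 - 6233) - 3153 = 4019 - 3153 = 866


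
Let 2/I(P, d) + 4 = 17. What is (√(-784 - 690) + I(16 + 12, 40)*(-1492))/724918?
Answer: -1492/4711967 + I*√1474/724918 ≈ -0.00031664 + 5.2961e-5*I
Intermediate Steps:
I(P, d) = 2/13 (I(P, d) = 2/(-4 + 17) = 2/13)
(√(-784 - 690) + I(16 + 12, 40)*(-1492))/724918 = (√(-784 - 690) + (2/13)*(-1492))/724918 = (√(-1474) - 2984/13)*(1/724918) = (I*√1474 - 2984/13)*(1/724918) = (-2984/13 + I*√1474)*(1/724918) = -1492/4711967 + I*√1474/724918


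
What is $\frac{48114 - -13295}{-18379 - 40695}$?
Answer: $- \frac{61409}{59074} \approx -1.0395$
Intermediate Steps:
$\frac{48114 - -13295}{-18379 - 40695} = \frac{48114 + \left(-8937 + 22232\right)}{-59074} = \left(48114 + 13295\right) \left(- \frac{1}{59074}\right) = 61409 \left(- \frac{1}{59074}\right) = - \frac{61409}{59074}$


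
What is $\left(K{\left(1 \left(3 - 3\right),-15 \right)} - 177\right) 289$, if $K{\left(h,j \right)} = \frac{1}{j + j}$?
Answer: $- \frac{1534879}{30} \approx -51163.0$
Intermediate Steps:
$K{\left(h,j \right)} = \frac{1}{2 j}$
$\left(K{\left(1 \left(3 - 3\right),-15 \right)} - 177\right) 289 = \left(\frac{1}{2 \left(-15\right)} - 177\right) 289 = \left(\frac{1}{2} \left(- \frac{1}{15}\right) - 177\right) 289 = \left(- \frac{1}{30} - 177\right) 289 = \left(- \frac{5311}{30}\right) 289 = - \frac{1534879}{30}$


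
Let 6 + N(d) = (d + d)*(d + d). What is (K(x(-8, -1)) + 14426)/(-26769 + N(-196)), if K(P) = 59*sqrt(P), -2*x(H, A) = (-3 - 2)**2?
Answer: 14426/126889 + 295*I*sqrt(2)/253778 ≈ 0.11369 + 0.0016439*I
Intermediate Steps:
x(H, A) = -25/2 (x(H, A) = -(-3 - 2)**2/2 = -1/2*(-5)**2 = -1/2*25 = -25/2)
N(d) = -6 + 4*d**2 (N(d) = -6 + (d + d)*(d + d) = -6 + (2*d)*(2*d) = -6 + 4*d**2)
(K(x(-8, -1)) + 14426)/(-26769 + N(-196)) = (59*sqrt(-25/2) + 14426)/(-26769 + (-6 + 4*(-196)**2)) = (59*(5*I*sqrt(2)/2) + 14426)/(-26769 + (-6 + 4*38416)) = (295*I*sqrt(2)/2 + 14426)/(-26769 + (-6 + 153664)) = (14426 + 295*I*sqrt(2)/2)/(-26769 + 153658) = (14426 + 295*I*sqrt(2)/2)/126889 = (14426 + 295*I*sqrt(2)/2)*(1/126889) = 14426/126889 + 295*I*sqrt(2)/253778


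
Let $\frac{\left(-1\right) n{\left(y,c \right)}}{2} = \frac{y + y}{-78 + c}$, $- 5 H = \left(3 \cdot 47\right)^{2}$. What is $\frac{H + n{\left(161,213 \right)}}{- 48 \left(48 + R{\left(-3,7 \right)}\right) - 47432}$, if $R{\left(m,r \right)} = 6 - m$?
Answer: $\frac{537431}{6772680} \approx 0.079353$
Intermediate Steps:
$H = - \frac{19881}{5}$ ($H = - \frac{\left(3 \cdot 47\right)^{2}}{5} = - \frac{141^{2}}{5} = \left(- \frac{1}{5}\right) 19881 = - \frac{19881}{5} \approx -3976.2$)
$n{\left(y,c \right)} = - \frac{4 y}{-78 + c}$ ($n{\left(y,c \right)} = - 2 \frac{y + y}{-78 + c} = - 2 \frac{2 y}{-78 + c} = - \frac{4 y}{-78 + c}$)
$\frac{H + n{\left(161,213 \right)}}{- 48 \left(48 + R{\left(-3,7 \right)}\right) - 47432} = \frac{- \frac{19881}{5} - \frac{644}{-78 + 213}}{- 48 \left(48 + \left(6 - -3\right)\right) - 47432} = \frac{- \frac{19881}{5} - \frac{644}{135}}{- 48 \left(48 + \left(6 + 3\right)\right) - 47432} = \frac{- \frac{19881}{5} - 644 \cdot \frac{1}{135}}{- 48 \left(48 + 9\right) - 47432} = \frac{- \frac{19881}{5} - \frac{644}{135}}{\left(-48\right) 57 - 47432} = - \frac{537431}{135 \left(-2736 - 47432\right)} = - \frac{537431}{135 \left(-50168\right)} = \left(- \frac{537431}{135}\right) \left(- \frac{1}{50168}\right) = \frac{537431}{6772680}$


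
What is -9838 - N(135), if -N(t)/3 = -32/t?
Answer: -442742/45 ≈ -9838.7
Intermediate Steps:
N(t) = 96/t (N(t) = -(-96)/t = 96/t)
-9838 - N(135) = -9838 - 96/135 = -9838 - 1*32/45 = -9838 - 32/45 = -442742/45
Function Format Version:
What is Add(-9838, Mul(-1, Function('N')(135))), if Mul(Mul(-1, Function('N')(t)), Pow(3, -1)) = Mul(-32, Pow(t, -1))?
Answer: Rational(-442742, 45) ≈ -9838.7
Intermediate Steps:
Function('N')(t) = Mul(96, Pow(t, -1)) (Function('N')(t) = Mul(-3, Mul(-32, Pow(t, -1))) = Mul(96, Pow(t, -1)))
Add(-9838, Mul(-1, Function('N')(135))) = Add(-9838, Mul(-1, Mul(96, Pow(135, -1)))) = Add(-9838, Mul(-1, Mul(96, Rational(1, 135)))) = Add(-9838, Mul(-1, Rational(32, 45))) = Add(-9838, Rational(-32, 45)) = Rational(-442742, 45)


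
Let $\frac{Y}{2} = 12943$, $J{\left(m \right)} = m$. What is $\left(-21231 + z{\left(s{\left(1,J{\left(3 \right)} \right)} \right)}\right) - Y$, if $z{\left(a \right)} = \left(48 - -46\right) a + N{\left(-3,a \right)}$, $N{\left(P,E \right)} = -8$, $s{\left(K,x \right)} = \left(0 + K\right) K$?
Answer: $-47031$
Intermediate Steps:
$s{\left(K,x \right)} = K^{2}$ ($s{\left(K,x \right)} = K K = K^{2}$)
$Y = 25886$ ($Y = 2 \cdot 12943 = 25886$)
$z{\left(a \right)} = -8 + 94 a$ ($z{\left(a \right)} = \left(48 - -46\right) a - 8 = \left(48 + 46\right) a - 8 = 94 a - 8 = -8 + 94 a$)
$\left(-21231 + z{\left(s{\left(1,J{\left(3 \right)} \right)} \right)}\right) - Y = \left(-21231 - \left(8 - 94 \cdot 1^{2}\right)\right) - 25886 = \left(-21231 + \left(-8 + 94 \cdot 1\right)\right) - 25886 = \left(-21231 + \left(-8 + 94\right)\right) - 25886 = \left(-21231 + 86\right) - 25886 = -21145 - 25886 = -47031$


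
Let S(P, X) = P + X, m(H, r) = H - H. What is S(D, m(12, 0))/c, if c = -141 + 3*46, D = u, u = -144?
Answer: 48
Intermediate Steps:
m(H, r) = 0
D = -144
c = -3 (c = -141 + 138 = -3)
S(D, m(12, 0))/c = (-144 + 0)/(-3) = -144*(-⅓) = 48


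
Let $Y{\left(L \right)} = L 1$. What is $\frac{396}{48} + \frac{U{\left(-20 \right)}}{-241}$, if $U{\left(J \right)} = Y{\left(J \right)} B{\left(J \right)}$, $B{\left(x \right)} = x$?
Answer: $\frac{6353}{964} \approx 6.5902$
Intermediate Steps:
$Y{\left(L \right)} = L$
$U{\left(J \right)} = J^{2}$ ($U{\left(J \right)} = J J = J^{2}$)
$\frac{396}{48} + \frac{U{\left(-20 \right)}}{-241} = \frac{396}{48} + \frac{\left(-20\right)^{2}}{-241} = 396 \cdot \frac{1}{48} + 400 \left(- \frac{1}{241}\right) = \frac{33}{4} - \frac{400}{241} = \frac{6353}{964}$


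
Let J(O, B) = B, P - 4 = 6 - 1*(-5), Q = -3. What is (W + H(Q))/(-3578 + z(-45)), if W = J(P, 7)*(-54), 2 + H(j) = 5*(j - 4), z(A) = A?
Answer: 415/3623 ≈ 0.11455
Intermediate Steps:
H(j) = -22 + 5*j (H(j) = -2 + 5*(j - 4) = -2 + 5*(-4 + j) = -2 + (-20 + 5*j) = -22 + 5*j)
P = 15 (P = 4 + (6 - 1*(-5)) = 4 + (6 + 5) = 4 + 11 = 15)
W = -378 (W = 7*(-54) = -378)
(W + H(Q))/(-3578 + z(-45)) = (-378 + (-22 + 5*(-3)))/(-3578 - 45) = (-378 + (-22 - 15))/(-3623) = (-378 - 37)*(-1/3623) = -415*(-1/3623) = 415/3623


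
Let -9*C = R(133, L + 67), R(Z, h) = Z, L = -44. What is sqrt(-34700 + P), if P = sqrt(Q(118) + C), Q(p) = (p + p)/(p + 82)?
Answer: sqrt(-31230000 + 30*I*sqrt(12238))/30 ≈ 0.0098978 + 186.28*I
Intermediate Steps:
Q(p) = 2*p/(82 + p) (Q(p) = (2*p)/(82 + p) = 2*p/(82 + p))
C = -133/9 (C = -1/9*133 = -133/9 ≈ -14.778)
P = I*sqrt(12238)/30 (P = sqrt(2*118/(82 + 118) - 133/9) = sqrt(2*118/200 - 133/9) = sqrt(2*118*(1/200) - 133/9) = sqrt(59/50 - 133/9) = sqrt(-6119/450) = I*sqrt(12238)/30 ≈ 3.6875*I)
sqrt(-34700 + P) = sqrt(-34700 + I*sqrt(12238)/30)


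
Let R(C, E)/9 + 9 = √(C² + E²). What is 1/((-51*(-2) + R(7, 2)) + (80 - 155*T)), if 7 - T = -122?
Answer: -19894/395766943 - 9*√53/395766943 ≈ -5.0433e-5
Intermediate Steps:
T = 129 (T = 7 - 1*(-122) = 7 + 122 = 129)
R(C, E) = -81 + 9*√(C² + E²)
1/((-51*(-2) + R(7, 2)) + (80 - 155*T)) = 1/((-51*(-2) + (-81 + 9*√(7² + 2²))) + (80 - 155*129)) = 1/((102 + (-81 + 9*√(49 + 4))) + (80 - 19995)) = 1/((102 + (-81 + 9*√53)) - 19915) = 1/((21 + 9*√53) - 19915) = 1/(-19894 + 9*√53)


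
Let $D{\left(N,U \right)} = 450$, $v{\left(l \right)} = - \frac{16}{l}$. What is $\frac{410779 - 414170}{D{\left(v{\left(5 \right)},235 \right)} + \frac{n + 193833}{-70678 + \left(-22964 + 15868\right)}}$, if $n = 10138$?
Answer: $- \frac{263731634}{34794329} \approx -7.5797$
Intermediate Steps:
$\frac{410779 - 414170}{D{\left(v{\left(5 \right)},235 \right)} + \frac{n + 193833}{-70678 + \left(-22964 + 15868\right)}} = \frac{410779 - 414170}{450 + \frac{10138 + 193833}{-70678 + \left(-22964 + 15868\right)}} = - \frac{3391}{450 + \frac{203971}{-70678 - 7096}} = - \frac{3391}{450 + \frac{203971}{-77774}} = - \frac{3391}{450 + 203971 \left(- \frac{1}{77774}\right)} = - \frac{3391}{450 - \frac{203971}{77774}} = - \frac{3391}{\frac{34794329}{77774}} = \left(-3391\right) \frac{77774}{34794329} = - \frac{263731634}{34794329}$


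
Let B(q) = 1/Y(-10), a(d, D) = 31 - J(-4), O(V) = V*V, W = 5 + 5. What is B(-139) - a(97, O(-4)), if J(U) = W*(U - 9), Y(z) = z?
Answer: -1611/10 ≈ -161.10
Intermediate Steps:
W = 10
O(V) = V²
J(U) = -90 + 10*U (J(U) = 10*(U - 9) = 10*(-9 + U) = -90 + 10*U)
a(d, D) = 161 (a(d, D) = 31 - (-90 + 10*(-4)) = 31 - (-90 - 40) = 31 - 1*(-130) = 31 + 130 = 161)
B(q) = -⅒ (B(q) = 1/(-10) = -⅒)
B(-139) - a(97, O(-4)) = -⅒ - 1*161 = -⅒ - 161 = -1611/10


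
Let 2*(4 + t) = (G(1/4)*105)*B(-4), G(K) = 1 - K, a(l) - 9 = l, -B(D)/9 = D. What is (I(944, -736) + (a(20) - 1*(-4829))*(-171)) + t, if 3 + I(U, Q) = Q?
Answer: -1660087/2 ≈ -8.3004e+5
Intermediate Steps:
B(D) = -9*D
I(U, Q) = -3 + Q
a(l) = 9 + l
t = 2827/2 (t = -4 + (((1 - 1/4)*105)*(-9*(-4)))/2 = -4 + (((1 - 1*¼)*105)*36)/2 = -4 + (((1 - ¼)*105)*36)/2 = -4 + (((¾)*105)*36)/2 = -4 + ((315/4)*36)/2 = -4 + (½)*2835 = -4 + 2835/2 = 2827/2 ≈ 1413.5)
(I(944, -736) + (a(20) - 1*(-4829))*(-171)) + t = ((-3 - 736) + ((9 + 20) - 1*(-4829))*(-171)) + 2827/2 = (-739 + (29 + 4829)*(-171)) + 2827/2 = (-739 + 4858*(-171)) + 2827/2 = (-739 - 830718) + 2827/2 = -831457 + 2827/2 = -1660087/2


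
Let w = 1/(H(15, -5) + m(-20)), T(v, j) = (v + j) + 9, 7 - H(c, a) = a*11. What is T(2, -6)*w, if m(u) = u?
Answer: 5/42 ≈ 0.11905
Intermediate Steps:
H(c, a) = 7 - 11*a (H(c, a) = 7 - a*11 = 7 - 11*a)
T(v, j) = 9 + j + v (T(v, j) = (j + v) + 9 = 9 + j + v)
w = 1/42 (w = 1/((7 - 11*(-5)) - 20) = 1/((7 + 55) - 20) = 1/(62 - 20) = 1/42 ≈ 0.023810)
T(2, -6)*w = (9 - 6 + 2)*(1/42) = 5*(1/42) = 5/42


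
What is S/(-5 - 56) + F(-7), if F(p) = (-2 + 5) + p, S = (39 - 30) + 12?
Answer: -265/61 ≈ -4.3443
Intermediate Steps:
S = 21 (S = 9 + 12 = 21)
F(p) = 3 + p
S/(-5 - 56) + F(-7) = 21/(-5 - 56) + (3 - 7) = 21/(-61) - 4 = 21*(-1/61) - 4 = -21/61 - 4 = -265/61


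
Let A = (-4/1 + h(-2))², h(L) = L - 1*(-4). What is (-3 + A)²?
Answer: 1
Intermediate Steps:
h(L) = 4 + L (h(L) = L + 4 = 4 + L)
A = 4 (A = (-4/1 + (4 - 2))² = (-4*1 + 2)² = (-4 + 2)² = (-2)² = 4)
(-3 + A)² = (-3 + 4)² = 1² = 1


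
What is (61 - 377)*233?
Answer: -73628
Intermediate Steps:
(61 - 377)*233 = -316*233 = -73628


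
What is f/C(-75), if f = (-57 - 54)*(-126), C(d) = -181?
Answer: -13986/181 ≈ -77.271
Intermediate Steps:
f = 13986 (f = -111*(-126) = 13986)
f/C(-75) = 13986/(-181) = 13986*(-1/181) = -13986/181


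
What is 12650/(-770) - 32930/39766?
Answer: -2401800/139181 ≈ -17.257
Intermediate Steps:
12650/(-770) - 32930/39766 = 12650*(-1/770) - 32930*1/39766 = -115/7 - 16465/19883 = -2401800/139181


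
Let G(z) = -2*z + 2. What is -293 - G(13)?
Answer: -269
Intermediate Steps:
G(z) = 2 - 2*z
-293 - G(13) = -293 - (2 - 2*13) = -293 - (2 - 26) = -293 - 1*(-24) = -293 + 24 = -269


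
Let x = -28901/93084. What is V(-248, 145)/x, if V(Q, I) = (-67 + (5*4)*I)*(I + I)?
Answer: -76475021880/28901 ≈ -2.6461e+6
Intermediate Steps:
V(Q, I) = 2*I*(-67 + 20*I) (V(Q, I) = (-67 + 20*I)*(2*I) = 2*I*(-67 + 20*I))
x = -28901/93084 ≈ -0.31048
V(-248, 145)/x = (2*145*(-67 + 20*145))/(-28901/93084) = (2*145*(-67 + 2900))*(-93084/28901) = (2*145*2833)*(-93084/28901) = 821570*(-93084/28901) = -76475021880/28901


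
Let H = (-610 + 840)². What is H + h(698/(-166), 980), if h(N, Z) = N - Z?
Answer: 4309011/83 ≈ 51916.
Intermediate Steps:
H = 52900 (H = 230² = 52900)
H + h(698/(-166), 980) = 52900 + (698/(-166) - 1*980) = 52900 + (698*(-1/166) - 980) = 52900 + (-349/83 - 980) = 52900 - 81689/83 = 4309011/83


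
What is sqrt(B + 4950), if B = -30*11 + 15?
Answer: 3*sqrt(515) ≈ 68.081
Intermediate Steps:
B = -315 (B = -330 + 15 = -315)
sqrt(B + 4950) = sqrt(-315 + 4950) = sqrt(4635) = 3*sqrt(515)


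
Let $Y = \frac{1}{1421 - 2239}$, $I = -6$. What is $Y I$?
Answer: $\frac{3}{409} \approx 0.007335$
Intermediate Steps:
$Y = - \frac{1}{818}$ ($Y = \frac{1}{-818} = - \frac{1}{818} \approx -0.0012225$)
$Y I = \left(- \frac{1}{818}\right) \left(-6\right) = \frac{3}{409}$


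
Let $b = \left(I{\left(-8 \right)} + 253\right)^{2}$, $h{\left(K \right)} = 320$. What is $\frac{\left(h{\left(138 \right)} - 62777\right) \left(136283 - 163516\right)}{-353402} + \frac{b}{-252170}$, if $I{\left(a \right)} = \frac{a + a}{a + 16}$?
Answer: $- \frac{107234017360793}{22279345585} \approx -4813.2$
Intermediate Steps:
$I{\left(a \right)} = \frac{2 a}{16 + a}$
$b = 63001$ ($b = \left(2 \left(-8\right) \frac{1}{16 - 8} + 253\right)^{2} = \left(2 \left(-8\right) \frac{1}{8} + 253\right)^{2} = \left(-2 + 253\right)^{2} = 251^{2} = 63001$)
$\frac{\left(h{\left(138 \right)} - 62777\right) \left(136283 - 163516\right)}{-353402} + \frac{b}{-252170} = \frac{\left(320 - 62777\right) \left(136283 - 163516\right)}{-353402} + \frac{63001}{-252170} = \left(-62457\right) \left(-27233\right) \left(- \frac{1}{353402}\right) + 63001 \left(- \frac{1}{252170}\right) = 1700891481 \left(- \frac{1}{353402}\right) - \frac{63001}{252170} = - \frac{1700891481}{353402} - \frac{63001}{252170} = - \frac{107234017360793}{22279345585}$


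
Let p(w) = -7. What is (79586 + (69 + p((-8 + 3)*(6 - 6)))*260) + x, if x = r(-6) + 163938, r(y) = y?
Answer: 259638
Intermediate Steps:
x = 163932 (x = -6 + 163938 = 163932)
(79586 + (69 + p((-8 + 3)*(6 - 6)))*260) + x = (79586 + (69 - 7)*260) + 163932 = (79586 + 62*260) + 163932 = (79586 + 16120) + 163932 = 95706 + 163932 = 259638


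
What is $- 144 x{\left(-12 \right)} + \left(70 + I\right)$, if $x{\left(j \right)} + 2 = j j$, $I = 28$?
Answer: $-20350$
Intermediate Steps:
$x{\left(j \right)} = -2 + j^{2}$ ($x{\left(j \right)} = -2 + j j = -2 + j^{2}$)
$- 144 x{\left(-12 \right)} + \left(70 + I\right) = - 144 \left(-2 + \left(-12\right)^{2}\right) + \left(70 + 28\right) = - 144 \left(-2 + 144\right) + 98 = \left(-144\right) 142 + 98 = -20448 + 98 = -20350$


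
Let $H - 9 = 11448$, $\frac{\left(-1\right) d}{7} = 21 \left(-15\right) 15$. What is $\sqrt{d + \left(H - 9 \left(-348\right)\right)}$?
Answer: $12 \sqrt{331} \approx 218.32$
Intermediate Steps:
$d = 33075$ ($d = - 7 \cdot 21 \left(-15\right) 15 = - 7 \left(\left(-315\right) 15\right) = \left(-7\right) \left(-4725\right) = 33075$)
$H = 11457$ ($H = 9 + 11448 = 11457$)
$\sqrt{d + \left(H - 9 \left(-348\right)\right)} = \sqrt{33075 + \left(11457 - 9 \left(-348\right)\right)} = \sqrt{33075 + \left(11457 - -3132\right)} = \sqrt{33075 + \left(11457 + 3132\right)} = \sqrt{33075 + 14589} = \sqrt{47664} = 12 \sqrt{331}$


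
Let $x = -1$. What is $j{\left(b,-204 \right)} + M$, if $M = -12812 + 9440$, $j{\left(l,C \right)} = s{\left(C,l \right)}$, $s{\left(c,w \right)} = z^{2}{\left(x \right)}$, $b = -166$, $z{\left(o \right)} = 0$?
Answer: $-3372$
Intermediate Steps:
$s{\left(c,w \right)} = 0$ ($s{\left(c,w \right)} = 0^{2} = 0$)
$j{\left(l,C \right)} = 0$
$M = -3372$
$j{\left(b,-204 \right)} + M = 0 - 3372 = -3372$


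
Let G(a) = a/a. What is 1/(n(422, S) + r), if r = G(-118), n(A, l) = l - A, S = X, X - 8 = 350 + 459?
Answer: 1/396 ≈ 0.0025253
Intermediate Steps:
X = 817 (X = 8 + (350 + 459) = 8 + 809 = 817)
S = 817
G(a) = 1
r = 1
1/(n(422, S) + r) = 1/((817 - 1*422) + 1) = 1/((817 - 422) + 1) = 1/(395 + 1) = 1/396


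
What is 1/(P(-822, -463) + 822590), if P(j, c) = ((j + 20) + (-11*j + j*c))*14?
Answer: 1/6266154 ≈ 1.5959e-7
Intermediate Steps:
P(j, c) = 280 - 140*j + 14*c*j (P(j, c) = ((20 + j) + (-11*j + c*j))*14 = (20 - 10*j + c*j)*14 = 280 - 140*j + 14*c*j)
1/(P(-822, -463) + 822590) = 1/((280 - 140*(-822) + 14*(-463)*(-822)) + 822590) = 1/((280 + 115080 + 5328204) + 822590) = 1/(5443564 + 822590) = 1/6266154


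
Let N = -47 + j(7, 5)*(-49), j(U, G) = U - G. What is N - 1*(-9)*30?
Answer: 125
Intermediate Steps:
N = -145 (N = -47 + (7 - 1*5)*(-49) = -47 + (7 - 5)*(-49) = -47 + 2*(-49) = -47 - 98 = -145)
N - 1*(-9)*30 = -145 - 1*(-9)*30 = -145 + 9*30 = -145 + 270 = 125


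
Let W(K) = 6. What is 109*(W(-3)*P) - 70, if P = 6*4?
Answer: 15626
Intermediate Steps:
P = 24
109*(W(-3)*P) - 70 = 109*(6*24) - 70 = 109*144 - 70 = 15696 - 70 = 15626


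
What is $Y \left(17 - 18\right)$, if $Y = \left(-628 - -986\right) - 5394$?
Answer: $5036$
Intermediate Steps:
$Y = -5036$ ($Y = \left(-628 + 986\right) - 5394 = 358 - 5394 = -5036$)
$Y \left(17 - 18\right) = - 5036 \left(17 - 18\right) = \left(-5036\right) \left(-1\right) = 5036$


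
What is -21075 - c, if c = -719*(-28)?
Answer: -41207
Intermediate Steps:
c = 20132
-21075 - c = -21075 - 1*20132 = -21075 - 20132 = -41207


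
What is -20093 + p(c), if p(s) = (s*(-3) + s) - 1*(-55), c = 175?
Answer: -20388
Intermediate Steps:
p(s) = 55 - 2*s (p(s) = (-3*s + s) + 55 = -2*s + 55 = 55 - 2*s)
-20093 + p(c) = -20093 + (55 - 2*175) = -20093 + (55 - 350) = -20093 - 295 = -20388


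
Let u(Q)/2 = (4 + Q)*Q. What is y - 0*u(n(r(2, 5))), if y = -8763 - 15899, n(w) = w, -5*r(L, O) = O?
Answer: -24662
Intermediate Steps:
r(L, O) = -O/5
u(Q) = 2*Q*(4 + Q) (u(Q) = 2*((4 + Q)*Q) = 2*(Q*(4 + Q)) = 2*Q*(4 + Q))
y = -24662
y - 0*u(n(r(2, 5))) = -24662 - 0*2*(-⅕*5)*(4 - ⅕*5) = -24662 - 0*2*(-1)*(4 - 1) = -24662 - 0*2*(-1)*3 = -24662 - 0*(-6) = -24662 - 1*0 = -24662 + 0 = -24662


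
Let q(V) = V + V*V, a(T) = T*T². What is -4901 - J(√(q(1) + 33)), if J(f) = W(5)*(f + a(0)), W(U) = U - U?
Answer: -4901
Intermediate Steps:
a(T) = T³
W(U) = 0
q(V) = V + V²
J(f) = 0 (J(f) = 0*(f + 0³) = 0*(f + 0) = 0*f = 0)
-4901 - J(√(q(1) + 33)) = -4901 - 1*0 = -4901 + 0 = -4901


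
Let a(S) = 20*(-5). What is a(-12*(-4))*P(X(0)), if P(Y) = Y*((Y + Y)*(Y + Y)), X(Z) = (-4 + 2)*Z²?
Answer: 0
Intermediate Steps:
X(Z) = -2*Z²
a(S) = -100
P(Y) = 4*Y³ (P(Y) = Y*((2*Y)*(2*Y)) = Y*(4*Y²) = 4*Y³)
a(-12*(-4))*P(X(0)) = -400*(-2*0²)³ = -400*(-2*0)³ = -400*0³ = -400*0 = -100*0 = 0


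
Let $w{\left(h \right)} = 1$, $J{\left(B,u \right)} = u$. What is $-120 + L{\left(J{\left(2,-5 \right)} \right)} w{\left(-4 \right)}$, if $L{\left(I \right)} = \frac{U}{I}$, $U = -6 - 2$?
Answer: $- \frac{592}{5} \approx -118.4$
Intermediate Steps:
$U = -8$
$L{\left(I \right)} = - \frac{8}{I}$
$-120 + L{\left(J{\left(2,-5 \right)} \right)} w{\left(-4 \right)} = -120 + - \frac{8}{-5} \cdot 1 = -120 + \left(-8\right) \left(- \frac{1}{5}\right) 1 = -120 + \frac{8}{5} \cdot 1 = -120 + \frac{8}{5} = - \frac{592}{5}$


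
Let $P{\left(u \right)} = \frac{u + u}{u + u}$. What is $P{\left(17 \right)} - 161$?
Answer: $-160$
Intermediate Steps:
$P{\left(u \right)} = 1$ ($P{\left(u \right)} = \frac{2 u}{2 u} = 2 u \frac{1}{2 u} = 1$)
$P{\left(17 \right)} - 161 = 1 - 161 = -160$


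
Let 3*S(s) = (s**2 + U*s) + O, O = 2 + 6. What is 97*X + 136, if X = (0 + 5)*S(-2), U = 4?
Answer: 2348/3 ≈ 782.67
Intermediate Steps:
O = 8
S(s) = 8/3 + s**2/3 + 4*s/3 (S(s) = ((s**2 + 4*s) + 8)/3 = (8 + s**2 + 4*s)/3 = 8/3 + s**2/3 + 4*s/3)
X = 20/3 (X = (0 + 5)*(8/3 + (1/3)*(-2)**2 + (4/3)*(-2)) = 5*(8/3 + (1/3)*4 - 8/3) = 5*(8/3 + 4/3 - 8/3) = 5*(4/3) = 20/3 ≈ 6.6667)
97*X + 136 = 97*(20/3) + 136 = 1940/3 + 136 = 2348/3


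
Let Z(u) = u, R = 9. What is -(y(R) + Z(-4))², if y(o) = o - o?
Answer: -16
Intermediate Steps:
y(o) = 0
-(y(R) + Z(-4))² = -(0 - 4)² = -1*(-4)² = -1*16 = -16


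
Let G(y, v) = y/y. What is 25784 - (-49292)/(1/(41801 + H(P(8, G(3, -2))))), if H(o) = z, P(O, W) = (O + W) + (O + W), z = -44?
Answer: 2058311828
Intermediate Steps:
G(y, v) = 1
P(O, W) = 2*O + 2*W
H(o) = -44
25784 - (-49292)/(1/(41801 + H(P(8, G(3, -2))))) = 25784 - (-49292)/(1/(41801 - 44)) = 25784 - (-49292)/(1/41757) = 25784 - (-49292)/1/41757 = 25784 - (-49292)*41757 = 25784 - 1*(-2058286044) = 25784 + 2058286044 = 2058311828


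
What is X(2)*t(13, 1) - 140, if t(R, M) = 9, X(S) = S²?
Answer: -104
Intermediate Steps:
X(2)*t(13, 1) - 140 = 2²*9 - 140 = 4*9 - 140 = 36 - 140 = -104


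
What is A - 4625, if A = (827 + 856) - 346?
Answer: -3288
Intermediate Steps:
A = 1337 (A = 1683 - 346 = 1337)
A - 4625 = 1337 - 4625 = -3288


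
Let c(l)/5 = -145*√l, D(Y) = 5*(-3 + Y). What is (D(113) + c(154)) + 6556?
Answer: 7106 - 725*√154 ≈ -1891.0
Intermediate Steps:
D(Y) = -15 + 5*Y
c(l) = -725*√l (c(l) = 5*(-145*√l) = -725*√l)
(D(113) + c(154)) + 6556 = ((-15 + 5*113) - 725*√154) + 6556 = ((-15 + 565) - 725*√154) + 6556 = (550 - 725*√154) + 6556 = 7106 - 725*√154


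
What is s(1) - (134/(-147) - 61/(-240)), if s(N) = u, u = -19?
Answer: -71903/3920 ≈ -18.343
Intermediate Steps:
s(N) = -19
s(1) - (134/(-147) - 61/(-240)) = -19 - (134/(-147) - 61/(-240)) = -19 - (134*(-1/147) - 61*(-1/240)) = -19 - (-134/147 + 61/240) = -19 - 1*(-2577/3920) = -19 + 2577/3920 = -71903/3920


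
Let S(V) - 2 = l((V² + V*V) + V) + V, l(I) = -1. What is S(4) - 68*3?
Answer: -199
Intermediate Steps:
S(V) = 1 + V (S(V) = 2 + (-1 + V) = 1 + V)
S(4) - 68*3 = (1 + 4) - 68*3 = 5 - 204 = -199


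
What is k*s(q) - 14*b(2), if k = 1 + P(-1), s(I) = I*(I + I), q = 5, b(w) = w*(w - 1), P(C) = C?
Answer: -28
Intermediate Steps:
b(w) = w*(-1 + w)
s(I) = 2*I² (s(I) = I*(2*I) = 2*I²)
k = 0 (k = 1 - 1 = 0)
k*s(q) - 14*b(2) = 0*(2*5²) - 28*(-1 + 2) = 0*(2*25) - 28 = 0*50 - 14*2 = 0 - 28 = -28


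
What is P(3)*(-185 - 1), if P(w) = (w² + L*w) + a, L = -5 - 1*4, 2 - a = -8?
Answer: 1488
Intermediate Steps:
a = 10 (a = 2 - 1*(-8) = 2 + 8 = 10)
L = -9 (L = -5 - 4 = -9)
P(w) = 10 + w² - 9*w (P(w) = (w² - 9*w) + 10 = 10 + w² - 9*w)
P(3)*(-185 - 1) = (10 + 3² - 9*3)*(-185 - 1) = (10 + 9 - 27)*(-186) = -8*(-186) = 1488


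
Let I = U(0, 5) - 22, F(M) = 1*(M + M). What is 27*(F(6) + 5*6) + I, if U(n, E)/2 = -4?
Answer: 1104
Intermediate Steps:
U(n, E) = -8 (U(n, E) = 2*(-4) = -8)
F(M) = 2*M (F(M) = 1*(2*M) = 2*M)
I = -30 (I = -8 - 22 = -30)
27*(F(6) + 5*6) + I = 27*(2*6 + 5*6) - 30 = 27*(12 + 30) - 30 = 27*42 - 30 = 1134 - 30 = 1104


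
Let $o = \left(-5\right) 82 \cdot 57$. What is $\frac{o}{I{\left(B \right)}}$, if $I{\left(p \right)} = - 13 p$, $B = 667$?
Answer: $\frac{23370}{8671} \approx 2.6952$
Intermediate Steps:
$o = -23370$ ($o = \left(-410\right) 57 = -23370$)
$\frac{o}{I{\left(B \right)}} = - \frac{23370}{\left(-13\right) 667} = - \frac{23370}{-8671} = \left(-23370\right) \left(- \frac{1}{8671}\right) = \frac{23370}{8671}$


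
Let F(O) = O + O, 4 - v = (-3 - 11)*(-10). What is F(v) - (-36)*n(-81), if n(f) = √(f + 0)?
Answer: -272 + 324*I ≈ -272.0 + 324.0*I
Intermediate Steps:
n(f) = √f
v = -136 (v = 4 - (-3 - 11)*(-10) = 4 - (-14)*(-10) = 4 - 1*140 = 4 - 140 = -136)
F(O) = 2*O
F(v) - (-36)*n(-81) = 2*(-136) - (-36)*√(-81) = -272 - (-36)*9*I = -272 - (-324)*I = -272 + 324*I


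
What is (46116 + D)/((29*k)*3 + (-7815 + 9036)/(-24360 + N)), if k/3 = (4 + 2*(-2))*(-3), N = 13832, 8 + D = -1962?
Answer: -464769088/1221 ≈ -3.8065e+5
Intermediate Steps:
D = -1970 (D = -8 - 1962 = -1970)
k = 0 (k = 3*((4 + 2*(-2))*(-3)) = 3*((4 - 4)*(-3)) = 3*(0*(-3)) = 3*0 = 0)
(46116 + D)/((29*k)*3 + (-7815 + 9036)/(-24360 + N)) = (46116 - 1970)/((29*0)*3 + (-7815 + 9036)/(-24360 + 13832)) = 44146/(0*3 + 1221/(-10528)) = 44146/(0 + 1221*(-1/10528)) = 44146/(0 - 1221/10528) = 44146/(-1221/10528) = 44146*(-10528/1221) = -464769088/1221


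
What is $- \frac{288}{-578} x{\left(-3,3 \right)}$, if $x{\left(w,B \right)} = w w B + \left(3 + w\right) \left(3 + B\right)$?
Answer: $\frac{3888}{289} \approx 13.453$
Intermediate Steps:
$x{\left(w,B \right)} = B w^{2} + \left(3 + B\right) \left(3 + w\right)$ ($x{\left(w,B \right)} = w^{2} B + \left(3 + B\right) \left(3 + w\right) = B w^{2} + \left(3 + B\right) \left(3 + w\right)$)
$- \frac{288}{-578} x{\left(-3,3 \right)} = - \frac{288}{-578} \left(9 + 3 \cdot 3 + 3 \left(-3\right) + 3 \left(-3\right) + 3 \left(-3\right)^{2}\right) = \left(-288\right) \left(- \frac{1}{578}\right) \left(9 + 9 - 9 - 9 + 3 \cdot 9\right) = \frac{144 \left(9 + 9 - 9 - 9 + 27\right)}{289} = \frac{144}{289} \cdot 27 = \frac{3888}{289}$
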